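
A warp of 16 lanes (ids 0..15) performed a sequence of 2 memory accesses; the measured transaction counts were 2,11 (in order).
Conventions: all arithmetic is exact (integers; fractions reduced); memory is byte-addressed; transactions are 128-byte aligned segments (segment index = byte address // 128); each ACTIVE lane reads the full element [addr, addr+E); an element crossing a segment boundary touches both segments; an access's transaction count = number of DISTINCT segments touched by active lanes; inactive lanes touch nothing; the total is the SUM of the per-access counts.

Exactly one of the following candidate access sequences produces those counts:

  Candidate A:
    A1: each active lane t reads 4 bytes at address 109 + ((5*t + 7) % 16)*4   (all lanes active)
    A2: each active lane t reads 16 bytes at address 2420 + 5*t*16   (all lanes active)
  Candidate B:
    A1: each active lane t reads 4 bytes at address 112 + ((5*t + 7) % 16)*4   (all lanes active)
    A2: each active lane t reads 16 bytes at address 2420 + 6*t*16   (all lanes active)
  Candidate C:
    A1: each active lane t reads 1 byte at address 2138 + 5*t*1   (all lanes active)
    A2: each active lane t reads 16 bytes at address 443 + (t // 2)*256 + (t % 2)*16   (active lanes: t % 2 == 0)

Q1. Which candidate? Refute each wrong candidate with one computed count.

B: A2 gives 13 transactions, not 11
C: A2 gives 8 transactions, not 11
A: all counts match (2,11)

Answer: A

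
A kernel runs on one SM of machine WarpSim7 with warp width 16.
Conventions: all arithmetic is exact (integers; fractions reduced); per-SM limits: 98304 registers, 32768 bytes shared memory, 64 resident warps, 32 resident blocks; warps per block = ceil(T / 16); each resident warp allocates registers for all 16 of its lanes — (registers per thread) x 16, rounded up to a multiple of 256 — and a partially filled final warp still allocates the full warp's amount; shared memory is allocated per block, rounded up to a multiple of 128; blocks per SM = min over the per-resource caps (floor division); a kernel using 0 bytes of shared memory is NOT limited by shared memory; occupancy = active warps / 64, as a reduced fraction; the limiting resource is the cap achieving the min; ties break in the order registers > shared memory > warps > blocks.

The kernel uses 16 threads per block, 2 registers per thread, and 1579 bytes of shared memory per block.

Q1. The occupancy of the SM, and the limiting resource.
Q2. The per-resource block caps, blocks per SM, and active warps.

Answer: occupancy 19/64, limited by shared memory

registers: 384 blocks
shared memory: 19 blocks
warps: 64 blocks
blocks: 32 blocks

Answer: 19 blocks, 19 active warps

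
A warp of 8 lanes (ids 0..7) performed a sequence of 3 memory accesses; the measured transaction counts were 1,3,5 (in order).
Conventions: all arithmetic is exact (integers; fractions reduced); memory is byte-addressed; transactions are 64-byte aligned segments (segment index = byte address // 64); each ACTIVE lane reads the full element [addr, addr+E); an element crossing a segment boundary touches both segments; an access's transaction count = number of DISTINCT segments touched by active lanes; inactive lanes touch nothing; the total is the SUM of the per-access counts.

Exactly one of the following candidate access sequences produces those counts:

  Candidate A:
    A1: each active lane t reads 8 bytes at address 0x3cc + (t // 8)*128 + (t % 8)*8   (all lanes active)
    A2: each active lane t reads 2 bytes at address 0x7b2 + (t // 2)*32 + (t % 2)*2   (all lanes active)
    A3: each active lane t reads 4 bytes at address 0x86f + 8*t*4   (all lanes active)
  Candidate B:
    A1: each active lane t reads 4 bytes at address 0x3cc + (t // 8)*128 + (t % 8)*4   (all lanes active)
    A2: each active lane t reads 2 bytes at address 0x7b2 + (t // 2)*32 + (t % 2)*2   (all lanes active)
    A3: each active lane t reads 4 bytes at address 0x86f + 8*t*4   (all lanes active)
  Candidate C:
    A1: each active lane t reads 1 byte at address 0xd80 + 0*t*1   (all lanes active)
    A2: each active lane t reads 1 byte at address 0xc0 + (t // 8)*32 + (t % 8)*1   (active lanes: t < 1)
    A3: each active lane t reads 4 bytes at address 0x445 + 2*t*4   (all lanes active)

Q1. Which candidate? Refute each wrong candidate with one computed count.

A: A1 gives 2 transactions, not 1
C: A2 gives 1 transaction, not 3
B: all counts match (1,3,5)

Answer: B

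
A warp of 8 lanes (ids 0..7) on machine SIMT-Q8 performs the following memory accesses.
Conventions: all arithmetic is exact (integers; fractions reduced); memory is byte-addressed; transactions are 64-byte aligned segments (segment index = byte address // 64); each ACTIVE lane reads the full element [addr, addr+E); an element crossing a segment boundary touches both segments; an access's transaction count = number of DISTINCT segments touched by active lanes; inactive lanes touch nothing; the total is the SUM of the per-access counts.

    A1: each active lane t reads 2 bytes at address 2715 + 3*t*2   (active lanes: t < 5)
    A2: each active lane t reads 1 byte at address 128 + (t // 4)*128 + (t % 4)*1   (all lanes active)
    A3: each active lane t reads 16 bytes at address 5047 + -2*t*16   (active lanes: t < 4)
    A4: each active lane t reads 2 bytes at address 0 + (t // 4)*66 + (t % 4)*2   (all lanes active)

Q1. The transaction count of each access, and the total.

A1: 1 transaction
A2: 2 transactions
A3: 3 transactions
A4: 2 transactions

Answer: 1,2,3,2; total 8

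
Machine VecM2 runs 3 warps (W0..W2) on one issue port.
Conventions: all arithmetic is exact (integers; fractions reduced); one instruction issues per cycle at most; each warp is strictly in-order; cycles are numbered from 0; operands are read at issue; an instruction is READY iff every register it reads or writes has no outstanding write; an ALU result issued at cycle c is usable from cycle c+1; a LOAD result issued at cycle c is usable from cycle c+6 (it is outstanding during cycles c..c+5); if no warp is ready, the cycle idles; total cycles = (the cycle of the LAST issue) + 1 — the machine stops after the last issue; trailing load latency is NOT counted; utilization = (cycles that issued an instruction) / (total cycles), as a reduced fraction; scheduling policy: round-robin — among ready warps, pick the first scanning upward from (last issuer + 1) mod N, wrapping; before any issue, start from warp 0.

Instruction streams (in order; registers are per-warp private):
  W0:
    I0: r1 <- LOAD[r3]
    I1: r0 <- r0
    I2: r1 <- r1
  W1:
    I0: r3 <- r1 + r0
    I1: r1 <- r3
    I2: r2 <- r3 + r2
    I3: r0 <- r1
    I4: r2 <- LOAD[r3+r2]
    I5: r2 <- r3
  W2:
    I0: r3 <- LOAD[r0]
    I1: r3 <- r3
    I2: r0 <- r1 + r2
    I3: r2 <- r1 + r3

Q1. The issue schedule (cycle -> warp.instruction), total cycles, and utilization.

cycle 0: W0.I0
cycle 1: W1.I0
cycle 2: W2.I0
cycle 3: W0.I1
cycle 4: W1.I1
cycle 5: W1.I2
cycle 6: W0.I2
cycle 7: W1.I3
cycle 8: W2.I1
cycle 9: W1.I4
cycle 10: W2.I2
cycle 11: W2.I3
cycle 12: idle
cycle 13: idle
cycle 14: idle
cycle 15: W1.I5

Answer: 16 cycles, utilization 13/16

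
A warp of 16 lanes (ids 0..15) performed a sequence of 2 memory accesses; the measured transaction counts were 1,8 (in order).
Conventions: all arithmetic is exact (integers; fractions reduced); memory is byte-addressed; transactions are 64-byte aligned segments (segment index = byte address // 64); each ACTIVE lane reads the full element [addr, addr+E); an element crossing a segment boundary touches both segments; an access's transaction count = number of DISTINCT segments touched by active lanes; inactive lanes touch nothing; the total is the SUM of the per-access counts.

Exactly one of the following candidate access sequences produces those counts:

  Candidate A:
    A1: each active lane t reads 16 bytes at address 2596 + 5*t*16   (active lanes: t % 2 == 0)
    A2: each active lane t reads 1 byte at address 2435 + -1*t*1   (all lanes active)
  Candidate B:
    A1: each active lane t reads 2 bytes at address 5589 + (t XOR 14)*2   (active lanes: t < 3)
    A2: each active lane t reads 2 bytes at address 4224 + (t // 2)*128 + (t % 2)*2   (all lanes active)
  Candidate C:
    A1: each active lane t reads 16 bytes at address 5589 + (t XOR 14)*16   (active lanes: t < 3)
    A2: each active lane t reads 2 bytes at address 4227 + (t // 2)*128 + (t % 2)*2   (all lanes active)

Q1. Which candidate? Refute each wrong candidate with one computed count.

A: A1 gives 8 transactions, not 1
C: A1 gives 2 transactions, not 1
B: all counts match (1,8)

Answer: B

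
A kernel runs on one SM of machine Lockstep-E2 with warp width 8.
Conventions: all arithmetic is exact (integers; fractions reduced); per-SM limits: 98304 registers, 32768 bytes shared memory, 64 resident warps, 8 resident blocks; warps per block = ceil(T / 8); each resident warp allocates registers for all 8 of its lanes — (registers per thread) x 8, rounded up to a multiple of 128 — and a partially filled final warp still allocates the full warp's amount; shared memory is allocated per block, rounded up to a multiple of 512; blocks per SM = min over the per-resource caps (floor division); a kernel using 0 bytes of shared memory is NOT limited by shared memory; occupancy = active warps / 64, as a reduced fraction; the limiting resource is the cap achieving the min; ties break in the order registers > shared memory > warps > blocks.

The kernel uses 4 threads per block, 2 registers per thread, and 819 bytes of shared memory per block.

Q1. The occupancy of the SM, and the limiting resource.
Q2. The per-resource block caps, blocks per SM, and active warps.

Answer: occupancy 1/8, limited by blocks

registers: 768 blocks
shared memory: 32 blocks
warps: 64 blocks
blocks: 8 blocks

Answer: 8 blocks, 8 active warps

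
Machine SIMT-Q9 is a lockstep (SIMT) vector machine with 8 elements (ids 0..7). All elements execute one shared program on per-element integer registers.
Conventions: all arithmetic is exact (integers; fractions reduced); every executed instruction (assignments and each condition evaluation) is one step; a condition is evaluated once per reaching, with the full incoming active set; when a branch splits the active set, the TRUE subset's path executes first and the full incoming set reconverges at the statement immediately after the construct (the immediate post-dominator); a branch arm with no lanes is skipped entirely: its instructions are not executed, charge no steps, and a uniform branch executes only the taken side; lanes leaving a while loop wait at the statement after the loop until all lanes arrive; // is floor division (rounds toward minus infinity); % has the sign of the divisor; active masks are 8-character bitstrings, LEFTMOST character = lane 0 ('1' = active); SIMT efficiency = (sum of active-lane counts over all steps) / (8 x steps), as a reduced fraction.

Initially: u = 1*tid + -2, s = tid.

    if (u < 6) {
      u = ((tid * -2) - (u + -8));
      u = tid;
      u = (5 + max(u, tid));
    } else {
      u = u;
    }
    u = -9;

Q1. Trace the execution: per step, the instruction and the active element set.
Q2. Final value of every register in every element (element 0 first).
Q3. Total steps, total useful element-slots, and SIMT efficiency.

step 0: eval (u < 6)                 11111111
step 1: u <- ((tid * -2) - (u + -8)) 11111111
step 2: u <- tid                     11111111
step 3: u <- (5 + max(u, tid))       11111111
step 4: u <- -9                      11111111

Answer: 5 steps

u: -9,-9,-9,-9,-9,-9,-9,-9
s: 0,1,2,3,4,5,6,7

steps = 5; useful = 40; efficiency = 40/40 = 1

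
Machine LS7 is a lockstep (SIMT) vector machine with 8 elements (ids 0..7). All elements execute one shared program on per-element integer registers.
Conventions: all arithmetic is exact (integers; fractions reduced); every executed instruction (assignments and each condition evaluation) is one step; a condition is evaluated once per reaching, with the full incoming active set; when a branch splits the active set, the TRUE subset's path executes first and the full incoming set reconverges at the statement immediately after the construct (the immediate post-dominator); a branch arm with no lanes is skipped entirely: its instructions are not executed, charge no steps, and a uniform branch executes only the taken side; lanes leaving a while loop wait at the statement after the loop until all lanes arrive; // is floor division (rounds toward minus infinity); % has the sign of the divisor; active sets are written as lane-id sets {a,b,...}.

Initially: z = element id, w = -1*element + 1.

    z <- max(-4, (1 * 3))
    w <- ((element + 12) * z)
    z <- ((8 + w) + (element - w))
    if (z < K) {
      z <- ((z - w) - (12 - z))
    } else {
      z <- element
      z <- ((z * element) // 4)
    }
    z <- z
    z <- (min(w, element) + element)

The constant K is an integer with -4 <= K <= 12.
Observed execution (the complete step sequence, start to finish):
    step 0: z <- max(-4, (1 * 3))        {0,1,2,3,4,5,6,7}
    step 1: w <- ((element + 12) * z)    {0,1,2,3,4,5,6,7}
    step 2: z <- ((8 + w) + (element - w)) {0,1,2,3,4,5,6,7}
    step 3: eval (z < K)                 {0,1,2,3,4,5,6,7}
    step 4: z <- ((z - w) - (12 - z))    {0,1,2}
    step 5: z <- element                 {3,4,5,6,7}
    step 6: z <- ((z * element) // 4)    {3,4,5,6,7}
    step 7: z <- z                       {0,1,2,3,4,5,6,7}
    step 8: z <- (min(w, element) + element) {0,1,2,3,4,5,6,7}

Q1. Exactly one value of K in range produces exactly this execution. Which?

Answer: K = 11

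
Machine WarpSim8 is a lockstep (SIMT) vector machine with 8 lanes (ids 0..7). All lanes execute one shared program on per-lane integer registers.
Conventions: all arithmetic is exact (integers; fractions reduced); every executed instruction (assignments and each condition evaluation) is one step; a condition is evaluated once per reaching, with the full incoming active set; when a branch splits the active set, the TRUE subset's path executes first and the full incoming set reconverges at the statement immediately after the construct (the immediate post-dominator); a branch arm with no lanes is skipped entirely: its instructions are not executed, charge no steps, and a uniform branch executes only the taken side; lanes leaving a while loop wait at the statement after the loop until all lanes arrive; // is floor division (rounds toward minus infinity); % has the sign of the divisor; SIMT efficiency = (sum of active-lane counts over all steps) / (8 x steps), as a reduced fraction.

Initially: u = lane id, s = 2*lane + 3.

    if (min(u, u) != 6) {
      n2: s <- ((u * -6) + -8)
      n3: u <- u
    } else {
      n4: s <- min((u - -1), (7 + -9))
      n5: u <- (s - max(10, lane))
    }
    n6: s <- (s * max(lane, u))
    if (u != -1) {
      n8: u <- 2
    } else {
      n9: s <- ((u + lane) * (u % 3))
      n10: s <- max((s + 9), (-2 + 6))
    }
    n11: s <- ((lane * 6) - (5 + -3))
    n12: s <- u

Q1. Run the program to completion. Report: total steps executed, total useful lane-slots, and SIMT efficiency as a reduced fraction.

Answer: 10 steps, 64 useful, 4/5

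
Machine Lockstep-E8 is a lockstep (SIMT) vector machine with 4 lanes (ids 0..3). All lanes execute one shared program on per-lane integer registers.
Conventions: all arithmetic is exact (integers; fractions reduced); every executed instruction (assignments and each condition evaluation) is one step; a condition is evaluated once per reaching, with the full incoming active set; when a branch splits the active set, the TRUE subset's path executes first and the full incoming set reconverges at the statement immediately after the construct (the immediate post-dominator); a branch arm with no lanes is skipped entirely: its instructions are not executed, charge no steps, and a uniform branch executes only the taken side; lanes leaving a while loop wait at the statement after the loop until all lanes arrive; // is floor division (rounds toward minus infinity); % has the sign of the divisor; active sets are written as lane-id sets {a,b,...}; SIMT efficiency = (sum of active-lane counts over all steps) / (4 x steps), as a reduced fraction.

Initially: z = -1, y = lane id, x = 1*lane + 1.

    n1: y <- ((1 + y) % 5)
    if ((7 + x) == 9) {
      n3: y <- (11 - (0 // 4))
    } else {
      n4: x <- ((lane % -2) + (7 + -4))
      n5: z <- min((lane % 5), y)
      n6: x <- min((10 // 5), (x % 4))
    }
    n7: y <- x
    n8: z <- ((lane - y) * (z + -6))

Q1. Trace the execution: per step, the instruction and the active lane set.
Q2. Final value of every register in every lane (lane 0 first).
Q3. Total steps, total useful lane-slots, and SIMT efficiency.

step 0: y <- ((1 + y) % 5)           {0,1,2,3}
step 1: eval ((7 + x) == 9)          {0,1,2,3}
step 2: y <- (11 - (0 // 4))         {1}
step 3: x <- ((lane % -2) + (7 + -4)) {0,2,3}
step 4: z <- min((lane % 5), y)      {0,2,3}
step 5: x <- min((10 // 5), (x % 4)) {0,2,3}
step 6: y <- x                       {0,1,2,3}
step 7: z <- ((lane - y) * (z + -6)) {0,1,2,3}

Answer: 8 steps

z: 12,7,0,-3
y: 2,2,2,2
x: 2,2,2,2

steps = 8; useful = 26; efficiency = 26/32 = 13/16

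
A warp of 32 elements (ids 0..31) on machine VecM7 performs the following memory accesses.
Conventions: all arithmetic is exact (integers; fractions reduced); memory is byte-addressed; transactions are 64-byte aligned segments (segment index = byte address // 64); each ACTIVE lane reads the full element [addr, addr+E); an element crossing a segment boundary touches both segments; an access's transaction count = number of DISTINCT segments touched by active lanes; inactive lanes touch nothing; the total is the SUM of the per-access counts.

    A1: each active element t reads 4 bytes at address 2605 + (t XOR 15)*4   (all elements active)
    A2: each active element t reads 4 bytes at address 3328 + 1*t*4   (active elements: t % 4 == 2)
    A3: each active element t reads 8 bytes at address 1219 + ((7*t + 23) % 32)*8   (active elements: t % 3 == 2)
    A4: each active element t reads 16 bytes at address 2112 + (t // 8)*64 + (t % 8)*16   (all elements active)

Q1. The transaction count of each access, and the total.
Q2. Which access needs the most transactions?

A1: 3 transactions
A2: 2 transactions
A3: 4 transactions
A4: 5 transactions

Answer: 3,2,4,5; total 14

Answer: A4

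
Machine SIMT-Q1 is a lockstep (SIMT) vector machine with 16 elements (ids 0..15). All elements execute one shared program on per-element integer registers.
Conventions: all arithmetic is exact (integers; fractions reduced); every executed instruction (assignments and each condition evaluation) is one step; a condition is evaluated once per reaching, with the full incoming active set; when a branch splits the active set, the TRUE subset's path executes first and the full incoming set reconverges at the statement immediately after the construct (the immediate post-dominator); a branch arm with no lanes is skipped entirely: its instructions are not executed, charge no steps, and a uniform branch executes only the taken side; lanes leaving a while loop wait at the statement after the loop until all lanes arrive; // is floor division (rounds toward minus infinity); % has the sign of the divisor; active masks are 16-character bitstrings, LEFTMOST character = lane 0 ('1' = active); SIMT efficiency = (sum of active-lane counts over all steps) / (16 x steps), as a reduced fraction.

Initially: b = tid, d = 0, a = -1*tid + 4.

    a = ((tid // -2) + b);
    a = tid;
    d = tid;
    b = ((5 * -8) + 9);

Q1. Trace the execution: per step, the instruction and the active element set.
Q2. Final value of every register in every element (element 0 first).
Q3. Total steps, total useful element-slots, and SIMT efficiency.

step 0: a <- ((tid // -2) + b)       1111111111111111
step 1: a <- tid                     1111111111111111
step 2: d <- tid                     1111111111111111
step 3: b <- ((5 * -8) + 9)          1111111111111111

Answer: 4 steps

b: -31,-31,-31,-31,-31,-31,-31,-31,-31,-31,-31,-31,-31,-31,-31,-31
d: 0,1,2,3,4,5,6,7,8,9,10,11,12,13,14,15
a: 0,1,2,3,4,5,6,7,8,9,10,11,12,13,14,15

steps = 4; useful = 64; efficiency = 64/64 = 1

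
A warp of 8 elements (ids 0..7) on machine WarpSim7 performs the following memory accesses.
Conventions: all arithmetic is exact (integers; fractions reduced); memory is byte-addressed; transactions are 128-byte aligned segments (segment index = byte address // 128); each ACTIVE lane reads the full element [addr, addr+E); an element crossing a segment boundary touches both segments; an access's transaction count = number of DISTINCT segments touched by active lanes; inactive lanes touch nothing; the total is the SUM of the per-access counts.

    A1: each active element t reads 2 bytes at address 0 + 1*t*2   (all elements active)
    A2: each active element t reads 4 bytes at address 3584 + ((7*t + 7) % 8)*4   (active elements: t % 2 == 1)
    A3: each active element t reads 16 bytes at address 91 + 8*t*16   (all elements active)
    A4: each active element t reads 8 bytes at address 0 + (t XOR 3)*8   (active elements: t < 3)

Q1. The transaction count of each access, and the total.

A1: 1 transaction
A2: 1 transaction
A3: 8 transactions
A4: 1 transaction

Answer: 1,1,8,1; total 11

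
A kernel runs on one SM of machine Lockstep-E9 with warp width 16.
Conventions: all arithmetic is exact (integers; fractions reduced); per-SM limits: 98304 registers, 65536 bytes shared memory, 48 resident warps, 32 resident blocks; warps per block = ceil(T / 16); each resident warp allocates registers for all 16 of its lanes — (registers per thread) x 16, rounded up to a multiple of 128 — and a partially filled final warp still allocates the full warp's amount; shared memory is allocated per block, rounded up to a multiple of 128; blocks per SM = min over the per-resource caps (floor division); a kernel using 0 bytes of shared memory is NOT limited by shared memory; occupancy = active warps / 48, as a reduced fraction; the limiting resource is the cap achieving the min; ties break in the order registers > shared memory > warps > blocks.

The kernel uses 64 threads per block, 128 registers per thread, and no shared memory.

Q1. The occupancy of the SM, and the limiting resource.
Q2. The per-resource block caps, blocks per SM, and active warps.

Answer: occupancy 1, limited by registers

registers: 12 blocks
shared memory: no limit (kernel uses none)
warps: 12 blocks
blocks: 32 blocks

Answer: 12 blocks, 48 active warps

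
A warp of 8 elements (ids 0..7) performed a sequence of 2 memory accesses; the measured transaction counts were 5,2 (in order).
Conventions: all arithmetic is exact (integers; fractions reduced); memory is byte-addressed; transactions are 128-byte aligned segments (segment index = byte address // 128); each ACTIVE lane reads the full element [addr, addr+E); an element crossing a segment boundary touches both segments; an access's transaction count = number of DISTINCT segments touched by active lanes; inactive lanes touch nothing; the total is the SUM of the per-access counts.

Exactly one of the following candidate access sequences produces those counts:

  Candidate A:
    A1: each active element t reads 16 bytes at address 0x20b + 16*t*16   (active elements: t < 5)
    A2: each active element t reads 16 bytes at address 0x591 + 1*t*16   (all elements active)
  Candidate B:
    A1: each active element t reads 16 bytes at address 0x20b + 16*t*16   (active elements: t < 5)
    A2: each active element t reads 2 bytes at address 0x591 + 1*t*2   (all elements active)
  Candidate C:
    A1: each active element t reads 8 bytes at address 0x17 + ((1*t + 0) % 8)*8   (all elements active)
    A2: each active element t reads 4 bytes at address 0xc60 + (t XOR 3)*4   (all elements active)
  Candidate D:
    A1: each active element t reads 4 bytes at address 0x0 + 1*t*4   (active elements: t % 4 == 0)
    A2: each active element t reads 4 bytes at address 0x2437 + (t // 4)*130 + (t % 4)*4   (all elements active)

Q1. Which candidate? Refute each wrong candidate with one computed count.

B: A2 gives 1 transaction, not 2
C: A1 gives 1 transaction, not 5
D: A1 gives 1 transaction, not 5
A: all counts match (5,2)

Answer: A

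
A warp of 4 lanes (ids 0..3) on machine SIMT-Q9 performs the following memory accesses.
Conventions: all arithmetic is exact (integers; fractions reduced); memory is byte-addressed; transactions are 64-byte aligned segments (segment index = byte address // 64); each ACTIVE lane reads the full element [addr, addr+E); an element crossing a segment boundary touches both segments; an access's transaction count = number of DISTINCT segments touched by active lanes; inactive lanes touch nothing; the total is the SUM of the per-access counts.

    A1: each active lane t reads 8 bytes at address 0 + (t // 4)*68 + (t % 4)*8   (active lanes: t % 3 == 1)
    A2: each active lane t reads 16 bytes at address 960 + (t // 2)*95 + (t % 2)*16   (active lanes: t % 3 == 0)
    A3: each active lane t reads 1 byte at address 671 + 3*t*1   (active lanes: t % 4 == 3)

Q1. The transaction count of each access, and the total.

A1: 1 transaction
A2: 2 transactions
A3: 1 transaction

Answer: 1,2,1; total 4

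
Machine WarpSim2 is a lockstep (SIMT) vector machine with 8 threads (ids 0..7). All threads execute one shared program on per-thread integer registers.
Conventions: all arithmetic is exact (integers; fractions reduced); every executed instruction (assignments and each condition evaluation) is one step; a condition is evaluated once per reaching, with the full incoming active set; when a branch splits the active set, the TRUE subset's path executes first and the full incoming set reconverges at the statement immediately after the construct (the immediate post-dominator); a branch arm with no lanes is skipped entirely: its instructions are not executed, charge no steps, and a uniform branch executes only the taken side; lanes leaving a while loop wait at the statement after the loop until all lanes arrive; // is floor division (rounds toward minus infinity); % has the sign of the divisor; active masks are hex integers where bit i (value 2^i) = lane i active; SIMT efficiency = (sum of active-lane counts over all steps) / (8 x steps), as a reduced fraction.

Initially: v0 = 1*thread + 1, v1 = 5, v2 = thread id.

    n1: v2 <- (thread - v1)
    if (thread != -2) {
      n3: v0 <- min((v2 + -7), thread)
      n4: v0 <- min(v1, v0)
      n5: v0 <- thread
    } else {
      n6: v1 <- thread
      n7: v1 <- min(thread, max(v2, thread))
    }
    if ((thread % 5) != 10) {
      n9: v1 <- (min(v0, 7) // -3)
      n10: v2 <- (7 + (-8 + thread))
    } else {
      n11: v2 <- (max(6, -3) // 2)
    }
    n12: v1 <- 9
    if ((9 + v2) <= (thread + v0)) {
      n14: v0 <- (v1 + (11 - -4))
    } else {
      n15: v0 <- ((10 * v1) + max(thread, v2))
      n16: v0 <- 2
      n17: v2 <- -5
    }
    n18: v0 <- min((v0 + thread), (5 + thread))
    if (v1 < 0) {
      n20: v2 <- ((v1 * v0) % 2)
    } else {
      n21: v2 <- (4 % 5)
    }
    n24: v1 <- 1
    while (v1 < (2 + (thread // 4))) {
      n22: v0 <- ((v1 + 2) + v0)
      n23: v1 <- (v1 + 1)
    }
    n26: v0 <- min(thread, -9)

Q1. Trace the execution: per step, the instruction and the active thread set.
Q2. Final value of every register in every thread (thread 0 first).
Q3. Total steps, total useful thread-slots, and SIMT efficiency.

step 0: v2 <- (thread - v1)          0xff
step 1: eval (thread != -2)          0xff
step 2: v0 <- min((v2 + -7), thread) 0xff
step 3: v0 <- min(v1, v0)            0xff
step 4: v0 <- thread                 0xff
step 5: eval ((thread % 5) != 10)    0xff
step 6: v1 <- (min(v0, 7) // -3)     0xff
step 7: v2 <- (7 + (-8 + thread))    0xff
step 8: v1 <- 9                      0xff
step 9: eval ((9 + v2) <= (thread + v0)) 0xff
step 10: v0 <- ((10 * v1) + max(thread, v2)) 0xff
step 11: v0 <- 2                      0xff
step 12: v2 <- -5                     0xff
step 13: v0 <- min((v0 + thread), (5 + thread)) 0xff
step 14: eval (v1 < 0)                0xff
step 15: v2 <- (4 % 5)                0xff
step 16: v1 <- 1                      0xff
step 17: eval (v1 < (2 + (thread // 4))) 0xff
step 18: v0 <- ((v1 + 2) + v0)        0xff
step 19: v1 <- (v1 + 1)               0xff
step 20: eval (v1 < (2 + (thread // 4))) 0xff
step 21: v0 <- ((v1 + 2) + v0)        0xf0
step 22: v1 <- (v1 + 1)               0xf0
step 23: eval (v1 < (2 + (thread // 4))) 0xf0
step 24: v0 <- min(thread, -9)        0xff

Answer: 25 steps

v0: -9,-9,-9,-9,-9,-9,-9,-9
v1: 2,2,2,2,3,3,3,3
v2: 4,4,4,4,4,4,4,4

steps = 25; useful = 188; efficiency = 188/200 = 47/50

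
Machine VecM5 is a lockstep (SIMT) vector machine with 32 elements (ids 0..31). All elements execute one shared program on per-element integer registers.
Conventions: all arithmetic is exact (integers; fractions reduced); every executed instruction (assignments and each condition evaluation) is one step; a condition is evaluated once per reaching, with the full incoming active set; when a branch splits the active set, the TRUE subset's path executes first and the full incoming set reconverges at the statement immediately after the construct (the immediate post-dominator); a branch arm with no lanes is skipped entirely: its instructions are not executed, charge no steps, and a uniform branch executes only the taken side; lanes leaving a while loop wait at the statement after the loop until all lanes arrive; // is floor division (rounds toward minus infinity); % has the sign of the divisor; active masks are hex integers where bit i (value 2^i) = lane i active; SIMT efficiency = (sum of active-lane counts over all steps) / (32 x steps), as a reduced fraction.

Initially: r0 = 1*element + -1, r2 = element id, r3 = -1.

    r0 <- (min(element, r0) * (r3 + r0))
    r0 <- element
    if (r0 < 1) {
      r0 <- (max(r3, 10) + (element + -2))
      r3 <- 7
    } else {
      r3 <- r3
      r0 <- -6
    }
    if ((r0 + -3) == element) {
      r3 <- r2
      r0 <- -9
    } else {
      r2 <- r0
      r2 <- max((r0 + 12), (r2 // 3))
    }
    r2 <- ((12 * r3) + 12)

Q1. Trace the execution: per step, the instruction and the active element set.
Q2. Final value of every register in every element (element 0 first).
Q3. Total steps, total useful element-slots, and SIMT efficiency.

step 0: r0 <- (min(element, r0) * (r3 + r0)) 0xffffffff
step 1: r0 <- element                0xffffffff
step 2: eval (r0 < 1)                0xffffffff
step 3: r0 <- (max(r3, 10) + (element + -2)) 0x00000001
step 4: r3 <- 7                      0x00000001
step 5: r3 <- r3                     0xfffffffe
step 6: r0 <- -6                     0xfffffffe
step 7: eval ((r0 + -3) == element)  0xffffffff
step 8: r2 <- r0                     0xffffffff
step 9: r2 <- max((r0 + 12), (r2 // 3)) 0xffffffff
step 10: r2 <- ((12 * r3) + 12)       0xffffffff

Answer: 11 steps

r0: 8,-6,-6,-6,-6,-6,-6,-6,-6,-6,-6,-6,-6,-6,-6,-6,-6,-6,-6,-6,-6,-6,-6,-6,-6,-6,-6,-6,-6,-6,-6,-6
r2: 96,0,0,0,0,0,0,0,0,0,0,0,0,0,0,0,0,0,0,0,0,0,0,0,0,0,0,0,0,0,0,0
r3: 7,-1,-1,-1,-1,-1,-1,-1,-1,-1,-1,-1,-1,-1,-1,-1,-1,-1,-1,-1,-1,-1,-1,-1,-1,-1,-1,-1,-1,-1,-1,-1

steps = 11; useful = 288; efficiency = 288/352 = 9/11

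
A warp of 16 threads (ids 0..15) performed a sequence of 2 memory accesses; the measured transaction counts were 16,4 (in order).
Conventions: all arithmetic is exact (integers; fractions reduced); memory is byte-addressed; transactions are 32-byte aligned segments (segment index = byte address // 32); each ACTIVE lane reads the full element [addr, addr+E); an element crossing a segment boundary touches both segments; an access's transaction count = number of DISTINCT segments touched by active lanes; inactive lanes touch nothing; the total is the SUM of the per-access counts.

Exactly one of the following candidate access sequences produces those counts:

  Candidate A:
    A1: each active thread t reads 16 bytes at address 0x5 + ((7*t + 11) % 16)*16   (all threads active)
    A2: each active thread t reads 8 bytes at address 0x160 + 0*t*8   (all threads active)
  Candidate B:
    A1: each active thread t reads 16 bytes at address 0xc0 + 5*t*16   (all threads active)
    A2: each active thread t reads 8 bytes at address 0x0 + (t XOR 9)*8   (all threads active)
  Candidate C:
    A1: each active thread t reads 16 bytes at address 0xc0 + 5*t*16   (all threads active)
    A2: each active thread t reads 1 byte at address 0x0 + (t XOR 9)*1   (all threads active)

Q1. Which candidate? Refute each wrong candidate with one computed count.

A: A1 gives 9 transactions, not 16
C: A2 gives 1 transaction, not 4
B: all counts match (16,4)

Answer: B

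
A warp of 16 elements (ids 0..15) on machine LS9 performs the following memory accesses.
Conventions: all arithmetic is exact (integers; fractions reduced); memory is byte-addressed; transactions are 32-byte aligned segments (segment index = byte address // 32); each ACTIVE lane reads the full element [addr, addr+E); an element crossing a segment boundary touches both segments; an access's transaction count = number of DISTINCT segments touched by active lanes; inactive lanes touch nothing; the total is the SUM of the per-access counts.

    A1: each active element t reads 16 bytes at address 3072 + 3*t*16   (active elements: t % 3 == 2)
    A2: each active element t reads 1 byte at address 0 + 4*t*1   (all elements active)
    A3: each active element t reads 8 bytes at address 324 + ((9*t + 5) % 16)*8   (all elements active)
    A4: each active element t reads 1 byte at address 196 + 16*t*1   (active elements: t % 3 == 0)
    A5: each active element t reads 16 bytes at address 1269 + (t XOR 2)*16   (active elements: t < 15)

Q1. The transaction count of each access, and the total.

A1: 5 transactions
A2: 2 transactions
A3: 5 transactions
A4: 6 transactions
A5: 9 transactions

Answer: 5,2,5,6,9; total 27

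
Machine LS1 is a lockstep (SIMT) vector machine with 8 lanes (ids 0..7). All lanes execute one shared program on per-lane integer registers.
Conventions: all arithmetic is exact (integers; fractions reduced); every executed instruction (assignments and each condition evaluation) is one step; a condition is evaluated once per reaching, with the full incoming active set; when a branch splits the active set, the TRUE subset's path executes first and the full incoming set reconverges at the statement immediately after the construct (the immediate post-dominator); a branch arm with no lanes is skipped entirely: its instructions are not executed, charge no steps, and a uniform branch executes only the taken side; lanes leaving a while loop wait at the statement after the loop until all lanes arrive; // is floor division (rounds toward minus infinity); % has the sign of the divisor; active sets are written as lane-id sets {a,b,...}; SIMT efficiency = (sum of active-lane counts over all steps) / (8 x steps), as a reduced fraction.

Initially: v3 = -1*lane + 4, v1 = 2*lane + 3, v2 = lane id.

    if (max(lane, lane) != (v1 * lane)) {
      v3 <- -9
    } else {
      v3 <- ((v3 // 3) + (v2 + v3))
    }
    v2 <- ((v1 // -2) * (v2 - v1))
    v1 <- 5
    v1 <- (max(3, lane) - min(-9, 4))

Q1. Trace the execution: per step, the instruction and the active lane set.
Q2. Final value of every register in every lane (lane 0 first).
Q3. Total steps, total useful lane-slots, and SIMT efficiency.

step 0: eval (max(lane, lane) != (v1 * lane)) {0,1,2,3,4,5,6,7}
step 1: v3 <- -9                     {1,2,3,4,5,6,7}
step 2: v3 <- ((v3 // 3) + (v2 + v3)) {0}
step 3: v2 <- ((v1 // -2) * (v2 - v1)) {0,1,2,3,4,5,6,7}
step 4: v1 <- 5                      {0,1,2,3,4,5,6,7}
step 5: v1 <- (max(3, lane) - min(-9, 4)) {0,1,2,3,4,5,6,7}

Answer: 6 steps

v3: 5,-9,-9,-9,-9,-9,-9,-9
v1: 12,12,12,12,13,14,15,16
v2: 6,12,20,30,42,56,72,90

steps = 6; useful = 40; efficiency = 40/48 = 5/6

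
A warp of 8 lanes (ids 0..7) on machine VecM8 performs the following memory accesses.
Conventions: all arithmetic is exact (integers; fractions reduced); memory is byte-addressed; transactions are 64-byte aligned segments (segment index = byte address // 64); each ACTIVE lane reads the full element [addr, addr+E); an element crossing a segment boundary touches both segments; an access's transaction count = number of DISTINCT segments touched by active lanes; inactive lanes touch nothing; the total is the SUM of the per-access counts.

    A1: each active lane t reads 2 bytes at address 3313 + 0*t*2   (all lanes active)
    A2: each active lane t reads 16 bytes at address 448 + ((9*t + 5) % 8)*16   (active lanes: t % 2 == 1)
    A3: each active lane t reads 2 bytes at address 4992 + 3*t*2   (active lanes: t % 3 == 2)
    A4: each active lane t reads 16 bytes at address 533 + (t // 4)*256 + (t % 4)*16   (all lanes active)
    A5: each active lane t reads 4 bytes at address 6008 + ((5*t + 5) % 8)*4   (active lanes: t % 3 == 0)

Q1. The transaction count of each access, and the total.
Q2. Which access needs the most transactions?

A1: 1 transaction
A2: 2 transactions
A3: 1 transaction
A4: 4 transactions
A5: 1 transaction

Answer: 1,2,1,4,1; total 9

Answer: A4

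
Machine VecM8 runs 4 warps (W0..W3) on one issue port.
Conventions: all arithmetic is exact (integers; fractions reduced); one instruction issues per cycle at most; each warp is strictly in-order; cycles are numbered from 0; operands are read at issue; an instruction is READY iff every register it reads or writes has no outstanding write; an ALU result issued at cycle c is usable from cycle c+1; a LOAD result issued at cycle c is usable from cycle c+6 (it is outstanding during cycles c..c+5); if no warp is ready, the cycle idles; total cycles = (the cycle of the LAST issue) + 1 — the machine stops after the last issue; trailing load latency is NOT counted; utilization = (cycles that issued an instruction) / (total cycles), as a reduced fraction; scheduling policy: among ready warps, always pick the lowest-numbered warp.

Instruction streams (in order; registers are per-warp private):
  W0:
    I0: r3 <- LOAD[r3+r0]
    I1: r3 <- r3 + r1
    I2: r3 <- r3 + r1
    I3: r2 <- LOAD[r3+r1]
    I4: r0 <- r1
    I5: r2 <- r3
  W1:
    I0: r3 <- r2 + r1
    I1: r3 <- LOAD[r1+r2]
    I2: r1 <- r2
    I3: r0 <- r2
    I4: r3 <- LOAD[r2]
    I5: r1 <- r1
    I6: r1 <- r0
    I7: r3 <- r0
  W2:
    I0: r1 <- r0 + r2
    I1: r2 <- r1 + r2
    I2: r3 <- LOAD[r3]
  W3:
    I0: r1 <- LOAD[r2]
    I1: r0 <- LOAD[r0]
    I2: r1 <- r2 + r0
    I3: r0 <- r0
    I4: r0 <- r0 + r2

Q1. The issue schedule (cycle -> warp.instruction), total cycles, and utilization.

cycle 0: W0.I0
cycle 1: W1.I0
cycle 2: W1.I1
cycle 3: W1.I2
cycle 4: W1.I3
cycle 5: W2.I0
cycle 6: W0.I1
cycle 7: W0.I2
cycle 8: W0.I3
cycle 9: W0.I4
cycle 10: W1.I4
cycle 11: W1.I5
cycle 12: W1.I6
cycle 13: W2.I1
cycle 14: W0.I5
cycle 15: W2.I2
cycle 16: W1.I7
cycle 17: W3.I0
cycle 18: W3.I1
cycle 19: idle
cycle 20: idle
cycle 21: idle
cycle 22: idle
cycle 23: idle
cycle 24: W3.I2
cycle 25: W3.I3
cycle 26: W3.I4

Answer: 27 cycles, utilization 22/27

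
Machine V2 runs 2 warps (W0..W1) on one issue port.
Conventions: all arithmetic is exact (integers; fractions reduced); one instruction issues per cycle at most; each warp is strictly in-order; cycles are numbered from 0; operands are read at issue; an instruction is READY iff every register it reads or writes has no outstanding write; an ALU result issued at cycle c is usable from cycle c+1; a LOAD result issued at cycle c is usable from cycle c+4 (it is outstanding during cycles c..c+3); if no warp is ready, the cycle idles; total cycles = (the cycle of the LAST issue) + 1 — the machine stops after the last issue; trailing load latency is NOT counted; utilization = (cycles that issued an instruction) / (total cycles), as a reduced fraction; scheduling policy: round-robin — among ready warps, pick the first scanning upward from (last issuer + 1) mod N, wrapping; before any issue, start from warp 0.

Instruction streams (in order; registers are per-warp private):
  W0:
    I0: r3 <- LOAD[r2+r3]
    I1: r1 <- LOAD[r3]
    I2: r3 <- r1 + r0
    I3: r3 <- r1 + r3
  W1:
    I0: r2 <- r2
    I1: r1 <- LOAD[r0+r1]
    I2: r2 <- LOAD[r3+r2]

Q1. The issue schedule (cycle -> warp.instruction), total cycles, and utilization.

cycle 0: W0.I0
cycle 1: W1.I0
cycle 2: W1.I1
cycle 3: W1.I2
cycle 4: W0.I1
cycle 5: idle
cycle 6: idle
cycle 7: idle
cycle 8: W0.I2
cycle 9: W0.I3

Answer: 10 cycles, utilization 7/10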